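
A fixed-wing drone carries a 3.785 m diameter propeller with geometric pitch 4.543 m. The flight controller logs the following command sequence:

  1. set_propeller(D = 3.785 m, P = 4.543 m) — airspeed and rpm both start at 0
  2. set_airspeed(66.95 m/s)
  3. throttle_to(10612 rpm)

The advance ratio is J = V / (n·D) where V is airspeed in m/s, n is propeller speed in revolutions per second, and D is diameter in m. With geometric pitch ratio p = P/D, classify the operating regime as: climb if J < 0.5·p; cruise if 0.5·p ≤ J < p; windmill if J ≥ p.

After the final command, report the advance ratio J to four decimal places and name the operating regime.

set_propeller: D = 3.785 m, P = 4.543 m (p = P/D = 1.200264); state ← (V=0, rpm=0)
set_airspeed(66.95): V ← 66.95 m/s
throttle_to(10612): rpm ← 10612
final state: V = 66.95 m/s, rpm = 10612 → n = rpm/60 = 176.866667 rev/s
J = V / (n·D) = 66.95 / (176.866667 × 3.785) = 0.100009
regime bands: climb J<0.6001 | cruise [0.6001, 1.2003) | windmill J≥1.2003
J = 0.1000 → climb

J = 0.1000, regime = climb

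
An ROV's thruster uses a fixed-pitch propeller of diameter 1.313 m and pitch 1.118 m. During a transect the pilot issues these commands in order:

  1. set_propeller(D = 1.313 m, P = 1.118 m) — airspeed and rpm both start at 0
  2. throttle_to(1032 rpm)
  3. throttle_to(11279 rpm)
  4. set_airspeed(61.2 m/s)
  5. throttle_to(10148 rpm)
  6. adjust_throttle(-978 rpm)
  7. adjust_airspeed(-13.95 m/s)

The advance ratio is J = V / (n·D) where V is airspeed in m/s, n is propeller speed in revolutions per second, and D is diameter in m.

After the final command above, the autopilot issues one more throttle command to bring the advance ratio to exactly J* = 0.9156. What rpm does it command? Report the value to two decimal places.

rpm = 2358.21

set_propeller: D = 1.313 m, P = 1.118 m (p = P/D = 0.851485); state ← (V=0, rpm=0)
throttle_to(1032): rpm ← 1032
throttle_to(11279): rpm ← 11279
set_airspeed(61.2): V ← 61.2 m/s
throttle_to(10148): rpm ← 10148
adjust_throttle(-978): rpm ← 10148 -978 = 9170
adjust_airspeed(-13.95): V ← 61.2 -13.95 = 47.25 m/s
final state: V = 47.25 m/s, rpm = 9170 → n = rpm/60 = 152.833333 rev/s
target J* = 0.9156; solve J* = V/(n·D) for n: n = V/(J*·D) = 47.25/(0.9156 × 1.313) = 39.303507 rev/s
rpm = 60·n = 2358.210415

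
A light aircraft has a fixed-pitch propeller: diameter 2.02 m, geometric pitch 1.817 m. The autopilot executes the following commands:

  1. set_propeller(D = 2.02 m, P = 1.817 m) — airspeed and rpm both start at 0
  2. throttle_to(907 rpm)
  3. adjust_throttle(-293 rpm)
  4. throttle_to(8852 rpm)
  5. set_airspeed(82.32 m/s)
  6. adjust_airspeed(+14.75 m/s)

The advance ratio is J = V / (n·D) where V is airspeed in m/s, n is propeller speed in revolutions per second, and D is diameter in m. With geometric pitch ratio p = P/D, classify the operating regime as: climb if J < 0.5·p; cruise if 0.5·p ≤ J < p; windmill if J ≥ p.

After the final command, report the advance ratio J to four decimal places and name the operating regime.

set_propeller: D = 2.02 m, P = 1.817 m (p = P/D = 0.899505); state ← (V=0, rpm=0)
throttle_to(907): rpm ← 907
adjust_throttle(-293): rpm ← 907 -293 = 614
throttle_to(8852): rpm ← 8852
set_airspeed(82.32): V ← 82.32 m/s
adjust_airspeed(+14.75): V ← 82.32 +14.75 = 97.07 m/s
final state: V = 97.07 m/s, rpm = 8852 → n = rpm/60 = 147.533333 rev/s
J = V / (n·D) = 97.07 / (147.533333 × 2.02) = 0.325719
regime bands: climb J<0.4498 | cruise [0.4498, 0.8995) | windmill J≥0.8995
J = 0.3257 → climb

J = 0.3257, regime = climb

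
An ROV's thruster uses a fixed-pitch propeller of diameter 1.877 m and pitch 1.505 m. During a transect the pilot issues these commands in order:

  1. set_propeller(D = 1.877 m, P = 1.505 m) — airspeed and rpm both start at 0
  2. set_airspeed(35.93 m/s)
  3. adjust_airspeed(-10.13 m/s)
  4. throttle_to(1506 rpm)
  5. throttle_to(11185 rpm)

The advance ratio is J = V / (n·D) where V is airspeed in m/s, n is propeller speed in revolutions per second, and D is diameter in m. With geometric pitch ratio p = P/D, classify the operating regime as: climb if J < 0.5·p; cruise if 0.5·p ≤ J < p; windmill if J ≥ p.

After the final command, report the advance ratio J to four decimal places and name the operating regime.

J = 0.0737, regime = climb

set_propeller: D = 1.877 m, P = 1.505 m (p = P/D = 0.801811); state ← (V=0, rpm=0)
set_airspeed(35.93): V ← 35.93 m/s
adjust_airspeed(-10.13): V ← 35.93 -10.13 = 25.8 m/s
throttle_to(1506): rpm ← 1506
throttle_to(11185): rpm ← 11185
final state: V = 25.8 m/s, rpm = 11185 → n = rpm/60 = 186.416667 rev/s
J = V / (n·D) = 25.8 / (186.416667 × 1.877) = 0.073734
regime bands: climb J<0.4009 | cruise [0.4009, 0.8018) | windmill J≥0.8018
J = 0.0737 → climb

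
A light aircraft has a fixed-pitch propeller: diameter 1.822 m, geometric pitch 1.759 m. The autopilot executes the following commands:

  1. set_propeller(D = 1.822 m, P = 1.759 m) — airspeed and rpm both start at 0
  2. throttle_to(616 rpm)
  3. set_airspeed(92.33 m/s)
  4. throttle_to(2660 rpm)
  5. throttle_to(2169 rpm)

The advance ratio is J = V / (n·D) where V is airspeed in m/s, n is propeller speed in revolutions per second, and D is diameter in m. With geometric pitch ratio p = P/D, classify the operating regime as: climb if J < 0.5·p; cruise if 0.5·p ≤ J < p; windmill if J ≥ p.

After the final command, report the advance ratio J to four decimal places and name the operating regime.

set_propeller: D = 1.822 m, P = 1.759 m (p = P/D = 0.965423); state ← (V=0, rpm=0)
throttle_to(616): rpm ← 616
set_airspeed(92.33): V ← 92.33 m/s
throttle_to(2660): rpm ← 2660
throttle_to(2169): rpm ← 2169
final state: V = 92.33 m/s, rpm = 2169 → n = rpm/60 = 36.150000 rev/s
J = V / (n·D) = 92.33 / (36.150000 × 1.822) = 1.401800
regime bands: climb J<0.4827 | cruise [0.4827, 0.9654) | windmill J≥0.9654
J = 1.4018 → windmill

J = 1.4018, regime = windmill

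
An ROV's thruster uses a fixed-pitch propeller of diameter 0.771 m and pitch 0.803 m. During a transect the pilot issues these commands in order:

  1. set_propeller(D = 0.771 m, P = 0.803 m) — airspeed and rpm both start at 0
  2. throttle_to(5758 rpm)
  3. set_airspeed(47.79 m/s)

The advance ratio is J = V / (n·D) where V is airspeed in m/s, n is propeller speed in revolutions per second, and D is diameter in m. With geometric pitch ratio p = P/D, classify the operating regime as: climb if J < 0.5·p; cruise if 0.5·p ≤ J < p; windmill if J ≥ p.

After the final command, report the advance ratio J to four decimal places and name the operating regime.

J = 0.6459, regime = cruise

set_propeller: D = 0.771 m, P = 0.803 m (p = P/D = 1.041505); state ← (V=0, rpm=0)
throttle_to(5758): rpm ← 5758
set_airspeed(47.79): V ← 47.79 m/s
final state: V = 47.79 m/s, rpm = 5758 → n = rpm/60 = 95.966667 rev/s
J = V / (n·D) = 47.79 / (95.966667 × 0.771) = 0.645895
regime bands: climb J<0.5208 | cruise [0.5208, 1.0415) | windmill J≥1.0415
J = 0.6459 → cruise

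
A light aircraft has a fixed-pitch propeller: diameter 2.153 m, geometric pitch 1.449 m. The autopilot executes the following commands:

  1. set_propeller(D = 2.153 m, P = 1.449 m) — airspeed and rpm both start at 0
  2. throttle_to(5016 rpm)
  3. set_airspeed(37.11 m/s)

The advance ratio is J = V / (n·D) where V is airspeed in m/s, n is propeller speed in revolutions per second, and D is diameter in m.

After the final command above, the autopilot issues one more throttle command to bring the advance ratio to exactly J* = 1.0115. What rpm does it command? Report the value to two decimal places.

set_propeller: D = 2.153 m, P = 1.449 m (p = P/D = 0.673014); state ← (V=0, rpm=0)
throttle_to(5016): rpm ← 5016
set_airspeed(37.11): V ← 37.11 m/s
final state: V = 37.11 m/s, rpm = 5016 → n = rpm/60 = 83.600000 rev/s
target J* = 1.0115; solve J* = V/(n·D) for n: n = V/(J*·D) = 37.11/(1.0115 × 2.153) = 17.040449 rev/s
rpm = 60·n = 1022.426948

rpm = 1022.43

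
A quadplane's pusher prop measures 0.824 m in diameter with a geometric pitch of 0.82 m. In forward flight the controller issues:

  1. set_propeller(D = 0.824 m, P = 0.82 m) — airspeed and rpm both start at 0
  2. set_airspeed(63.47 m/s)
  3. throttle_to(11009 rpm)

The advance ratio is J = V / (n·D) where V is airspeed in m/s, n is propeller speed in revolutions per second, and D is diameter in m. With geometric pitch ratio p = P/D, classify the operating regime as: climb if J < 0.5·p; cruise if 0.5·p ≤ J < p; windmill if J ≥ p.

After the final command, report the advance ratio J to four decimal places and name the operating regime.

set_propeller: D = 0.824 m, P = 0.82 m (p = P/D = 0.995146); state ← (V=0, rpm=0)
set_airspeed(63.47): V ← 63.47 m/s
throttle_to(11009): rpm ← 11009
final state: V = 63.47 m/s, rpm = 11009 → n = rpm/60 = 183.483333 rev/s
J = V / (n·D) = 63.47 / (183.483333 × 0.824) = 0.419802
regime bands: climb J<0.4976 | cruise [0.4976, 0.9951) | windmill J≥0.9951
J = 0.4198 → climb

J = 0.4198, regime = climb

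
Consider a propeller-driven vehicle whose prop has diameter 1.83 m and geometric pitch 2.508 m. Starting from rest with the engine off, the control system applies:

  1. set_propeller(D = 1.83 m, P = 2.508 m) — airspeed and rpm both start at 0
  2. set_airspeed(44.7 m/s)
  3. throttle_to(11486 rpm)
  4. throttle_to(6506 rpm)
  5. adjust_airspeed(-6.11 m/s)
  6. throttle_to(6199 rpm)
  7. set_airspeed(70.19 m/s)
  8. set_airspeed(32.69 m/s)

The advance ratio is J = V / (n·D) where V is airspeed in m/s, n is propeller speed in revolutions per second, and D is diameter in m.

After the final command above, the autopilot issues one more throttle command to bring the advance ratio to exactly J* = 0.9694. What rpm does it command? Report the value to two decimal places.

rpm = 1105.64

set_propeller: D = 1.83 m, P = 2.508 m (p = P/D = 1.370492); state ← (V=0, rpm=0)
set_airspeed(44.7): V ← 44.7 m/s
throttle_to(11486): rpm ← 11486
throttle_to(6506): rpm ← 6506
adjust_airspeed(-6.11): V ← 44.7 -6.11 = 38.59 m/s
throttle_to(6199): rpm ← 6199
set_airspeed(70.19): V ← 70.19 m/s
set_airspeed(32.69): V ← 32.69 m/s
final state: V = 32.69 m/s, rpm = 6199 → n = rpm/60 = 103.316667 rev/s
target J* = 0.9694; solve J* = V/(n·D) for n: n = V/(J*·D) = 32.69/(0.9694 × 1.83) = 18.427262 rev/s
rpm = 60·n = 1105.635732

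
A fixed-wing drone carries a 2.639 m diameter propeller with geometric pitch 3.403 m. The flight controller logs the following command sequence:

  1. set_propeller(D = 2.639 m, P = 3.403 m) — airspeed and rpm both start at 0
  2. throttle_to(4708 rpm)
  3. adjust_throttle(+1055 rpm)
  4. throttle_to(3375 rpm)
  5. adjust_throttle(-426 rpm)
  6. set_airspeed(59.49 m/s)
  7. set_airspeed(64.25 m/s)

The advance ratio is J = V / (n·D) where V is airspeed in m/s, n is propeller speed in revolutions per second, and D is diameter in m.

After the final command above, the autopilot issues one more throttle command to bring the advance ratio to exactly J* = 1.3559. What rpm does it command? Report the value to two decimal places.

rpm = 1077.35

set_propeller: D = 2.639 m, P = 3.403 m (p = P/D = 1.289504); state ← (V=0, rpm=0)
throttle_to(4708): rpm ← 4708
adjust_throttle(+1055): rpm ← 4708 +1055 = 5763
throttle_to(3375): rpm ← 3375
adjust_throttle(-426): rpm ← 3375 -426 = 2949
set_airspeed(59.49): V ← 59.49 m/s
set_airspeed(64.25): V ← 64.25 m/s
final state: V = 64.25 m/s, rpm = 2949 → n = rpm/60 = 49.150000 rev/s
target J* = 1.3559; solve J* = V/(n·D) for n: n = V/(J*·D) = 64.25/(1.3559 × 2.639) = 17.955855 rev/s
rpm = 60·n = 1077.351279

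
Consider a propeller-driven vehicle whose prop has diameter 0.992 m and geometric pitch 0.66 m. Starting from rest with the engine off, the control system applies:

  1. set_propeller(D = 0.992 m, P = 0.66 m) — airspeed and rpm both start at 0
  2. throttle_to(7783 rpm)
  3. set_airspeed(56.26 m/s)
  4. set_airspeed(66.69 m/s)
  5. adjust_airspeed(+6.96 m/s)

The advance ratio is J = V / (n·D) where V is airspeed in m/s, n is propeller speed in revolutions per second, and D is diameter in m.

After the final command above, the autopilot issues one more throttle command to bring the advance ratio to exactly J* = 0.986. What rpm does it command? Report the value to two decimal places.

set_propeller: D = 0.992 m, P = 0.66 m (p = P/D = 0.665323); state ← (V=0, rpm=0)
throttle_to(7783): rpm ← 7783
set_airspeed(56.26): V ← 56.26 m/s
set_airspeed(66.69): V ← 66.69 m/s
adjust_airspeed(+6.96): V ← 66.69 +6.96 = 73.65 m/s
final state: V = 73.65 m/s, rpm = 7783 → n = rpm/60 = 129.716667 rev/s
target J* = 0.986; solve J* = V/(n·D) for n: n = V/(J*·D) = 73.65/(0.986 × 0.992) = 75.298125 rev/s
rpm = 60·n = 4517.887522

rpm = 4517.89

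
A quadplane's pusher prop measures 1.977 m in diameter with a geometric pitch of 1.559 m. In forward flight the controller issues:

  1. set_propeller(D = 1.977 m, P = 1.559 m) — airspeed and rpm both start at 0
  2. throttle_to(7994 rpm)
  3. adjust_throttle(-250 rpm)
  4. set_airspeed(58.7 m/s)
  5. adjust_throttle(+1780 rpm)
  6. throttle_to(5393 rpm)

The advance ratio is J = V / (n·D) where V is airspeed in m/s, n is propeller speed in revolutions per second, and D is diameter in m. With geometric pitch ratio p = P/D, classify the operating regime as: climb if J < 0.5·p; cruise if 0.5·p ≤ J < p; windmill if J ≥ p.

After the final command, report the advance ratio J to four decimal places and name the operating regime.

set_propeller: D = 1.977 m, P = 1.559 m (p = P/D = 0.788569); state ← (V=0, rpm=0)
throttle_to(7994): rpm ← 7994
adjust_throttle(-250): rpm ← 7994 -250 = 7744
set_airspeed(58.7): V ← 58.7 m/s
adjust_throttle(+1780): rpm ← 7744 +1780 = 9524
throttle_to(5393): rpm ← 5393
final state: V = 58.7 m/s, rpm = 5393 → n = rpm/60 = 89.883333 rev/s
J = V / (n·D) = 58.7 / (89.883333 × 1.977) = 0.330333
regime bands: climb J<0.3943 | cruise [0.3943, 0.7886) | windmill J≥0.7886
J = 0.3303 → climb

J = 0.3303, regime = climb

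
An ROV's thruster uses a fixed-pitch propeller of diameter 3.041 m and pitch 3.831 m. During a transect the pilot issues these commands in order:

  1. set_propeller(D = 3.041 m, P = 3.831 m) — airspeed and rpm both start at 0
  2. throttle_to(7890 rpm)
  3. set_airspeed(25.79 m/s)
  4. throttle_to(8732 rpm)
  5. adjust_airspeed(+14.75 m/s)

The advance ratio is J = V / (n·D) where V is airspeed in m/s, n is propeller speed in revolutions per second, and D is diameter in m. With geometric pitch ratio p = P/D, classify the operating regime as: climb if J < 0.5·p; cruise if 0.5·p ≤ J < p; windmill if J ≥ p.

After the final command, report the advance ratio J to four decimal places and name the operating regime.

J = 0.0916, regime = climb

set_propeller: D = 3.041 m, P = 3.831 m (p = P/D = 1.259783); state ← (V=0, rpm=0)
throttle_to(7890): rpm ← 7890
set_airspeed(25.79): V ← 25.79 m/s
throttle_to(8732): rpm ← 8732
adjust_airspeed(+14.75): V ← 25.79 +14.75 = 40.54 m/s
final state: V = 40.54 m/s, rpm = 8732 → n = rpm/60 = 145.533333 rev/s
J = V / (n·D) = 40.54 / (145.533333 × 3.041) = 0.091602
regime bands: climb J<0.6299 | cruise [0.6299, 1.2598) | windmill J≥1.2598
J = 0.0916 → climb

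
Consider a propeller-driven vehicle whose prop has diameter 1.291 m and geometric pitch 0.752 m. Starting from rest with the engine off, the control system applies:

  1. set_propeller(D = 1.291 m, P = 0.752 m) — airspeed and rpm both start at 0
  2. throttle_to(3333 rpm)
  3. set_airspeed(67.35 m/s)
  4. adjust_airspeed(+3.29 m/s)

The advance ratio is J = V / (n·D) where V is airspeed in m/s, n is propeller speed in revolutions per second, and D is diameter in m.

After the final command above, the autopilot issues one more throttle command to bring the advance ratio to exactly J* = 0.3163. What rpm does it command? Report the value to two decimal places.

set_propeller: D = 1.291 m, P = 0.752 m (p = P/D = 0.582494); state ← (V=0, rpm=0)
throttle_to(3333): rpm ← 3333
set_airspeed(67.35): V ← 67.35 m/s
adjust_airspeed(+3.29): V ← 67.35 +3.29 = 70.64 m/s
final state: V = 70.64 m/s, rpm = 3333 → n = rpm/60 = 55.550000 rev/s
target J* = 0.3163; solve J* = V/(n·D) for n: n = V/(J*·D) = 70.64/(0.3163 × 1.291) = 172.991696 rev/s
rpm = 60·n = 10379.501757

rpm = 10379.50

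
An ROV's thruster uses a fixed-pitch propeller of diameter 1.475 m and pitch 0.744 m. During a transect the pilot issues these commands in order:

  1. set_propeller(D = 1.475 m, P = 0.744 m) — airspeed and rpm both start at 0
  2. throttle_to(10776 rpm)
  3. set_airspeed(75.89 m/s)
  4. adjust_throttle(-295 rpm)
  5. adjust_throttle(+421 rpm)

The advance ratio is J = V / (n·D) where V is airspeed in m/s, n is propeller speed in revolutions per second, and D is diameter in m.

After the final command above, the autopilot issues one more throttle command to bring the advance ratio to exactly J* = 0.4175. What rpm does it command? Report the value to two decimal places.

rpm = 7394.13

set_propeller: D = 1.475 m, P = 0.744 m (p = P/D = 0.504407); state ← (V=0, rpm=0)
throttle_to(10776): rpm ← 10776
set_airspeed(75.89): V ← 75.89 m/s
adjust_throttle(-295): rpm ← 10776 -295 = 10481
adjust_throttle(+421): rpm ← 10481 +421 = 10902
final state: V = 75.89 m/s, rpm = 10902 → n = rpm/60 = 181.700000 rev/s
target J* = 0.4175; solve J* = V/(n·D) for n: n = V/(J*·D) = 75.89/(0.4175 × 1.475) = 123.235563 rev/s
rpm = 60·n = 7394.133766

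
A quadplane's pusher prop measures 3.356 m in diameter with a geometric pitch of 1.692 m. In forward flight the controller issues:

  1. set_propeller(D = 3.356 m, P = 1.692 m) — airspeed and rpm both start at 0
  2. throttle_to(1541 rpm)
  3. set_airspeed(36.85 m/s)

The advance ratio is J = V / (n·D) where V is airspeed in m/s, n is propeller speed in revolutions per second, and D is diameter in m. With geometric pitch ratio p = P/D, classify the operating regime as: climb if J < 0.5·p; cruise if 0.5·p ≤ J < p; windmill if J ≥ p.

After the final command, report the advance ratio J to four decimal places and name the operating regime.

set_propeller: D = 3.356 m, P = 1.692 m (p = P/D = 0.504172); state ← (V=0, rpm=0)
throttle_to(1541): rpm ← 1541
set_airspeed(36.85): V ← 36.85 m/s
final state: V = 36.85 m/s, rpm = 1541 → n = rpm/60 = 25.683333 rev/s
J = V / (n·D) = 36.85 / (25.683333 × 3.356) = 0.427528
regime bands: climb J<0.2521 | cruise [0.2521, 0.5042) | windmill J≥0.5042
J = 0.4275 → cruise

J = 0.4275, regime = cruise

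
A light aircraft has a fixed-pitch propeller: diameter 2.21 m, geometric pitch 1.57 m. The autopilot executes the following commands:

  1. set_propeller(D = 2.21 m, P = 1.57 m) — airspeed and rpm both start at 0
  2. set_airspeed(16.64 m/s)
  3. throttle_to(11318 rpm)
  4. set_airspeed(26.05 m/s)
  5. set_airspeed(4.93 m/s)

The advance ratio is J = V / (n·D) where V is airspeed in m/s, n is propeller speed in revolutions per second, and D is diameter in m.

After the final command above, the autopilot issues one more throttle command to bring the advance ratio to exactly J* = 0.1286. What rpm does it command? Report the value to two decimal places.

rpm = 1040.79

set_propeller: D = 2.21 m, P = 1.57 m (p = P/D = 0.710407); state ← (V=0, rpm=0)
set_airspeed(16.64): V ← 16.64 m/s
throttle_to(11318): rpm ← 11318
set_airspeed(26.05): V ← 26.05 m/s
set_airspeed(4.93): V ← 4.93 m/s
final state: V = 4.93 m/s, rpm = 11318 → n = rpm/60 = 188.633333 rev/s
target J* = 0.1286; solve J* = V/(n·D) for n: n = V/(J*·D) = 4.93/(0.1286 × 2.21) = 17.346573 rev/s
rpm = 60·n = 1040.794353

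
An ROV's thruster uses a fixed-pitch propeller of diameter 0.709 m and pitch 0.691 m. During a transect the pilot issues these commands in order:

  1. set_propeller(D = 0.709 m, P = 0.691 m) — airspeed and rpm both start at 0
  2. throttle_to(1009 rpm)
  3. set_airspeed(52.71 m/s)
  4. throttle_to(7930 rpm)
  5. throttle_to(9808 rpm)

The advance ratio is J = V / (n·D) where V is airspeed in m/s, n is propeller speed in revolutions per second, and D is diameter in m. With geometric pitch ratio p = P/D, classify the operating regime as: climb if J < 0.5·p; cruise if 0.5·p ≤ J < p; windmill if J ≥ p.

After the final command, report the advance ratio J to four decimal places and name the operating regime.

J = 0.4548, regime = climb

set_propeller: D = 0.709 m, P = 0.691 m (p = P/D = 0.974612); state ← (V=0, rpm=0)
throttle_to(1009): rpm ← 1009
set_airspeed(52.71): V ← 52.71 m/s
throttle_to(7930): rpm ← 7930
throttle_to(9808): rpm ← 9808
final state: V = 52.71 m/s, rpm = 9808 → n = rpm/60 = 163.466667 rev/s
J = V / (n·D) = 52.71 / (163.466667 × 0.709) = 0.454797
regime bands: climb J<0.4873 | cruise [0.4873, 0.9746) | windmill J≥0.9746
J = 0.4548 → climb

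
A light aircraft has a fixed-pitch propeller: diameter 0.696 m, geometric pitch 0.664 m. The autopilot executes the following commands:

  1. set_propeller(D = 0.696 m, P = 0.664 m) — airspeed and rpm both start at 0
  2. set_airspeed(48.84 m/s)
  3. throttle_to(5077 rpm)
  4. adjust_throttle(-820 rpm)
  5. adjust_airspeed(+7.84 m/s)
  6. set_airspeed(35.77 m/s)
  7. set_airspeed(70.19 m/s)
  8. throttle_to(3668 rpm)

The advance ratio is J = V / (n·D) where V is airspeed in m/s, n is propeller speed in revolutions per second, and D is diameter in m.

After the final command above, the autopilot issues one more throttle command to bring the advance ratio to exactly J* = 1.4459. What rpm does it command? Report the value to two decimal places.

rpm = 4184.84

set_propeller: D = 0.696 m, P = 0.664 m (p = P/D = 0.954023); state ← (V=0, rpm=0)
set_airspeed(48.84): V ← 48.84 m/s
throttle_to(5077): rpm ← 5077
adjust_throttle(-820): rpm ← 5077 -820 = 4257
adjust_airspeed(+7.84): V ← 48.84 +7.84 = 56.68 m/s
set_airspeed(35.77): V ← 35.77 m/s
set_airspeed(70.19): V ← 70.19 m/s
throttle_to(3668): rpm ← 3668
final state: V = 70.19 m/s, rpm = 3668 → n = rpm/60 = 61.133333 rev/s
target J* = 1.4459; solve J* = V/(n·D) for n: n = V/(J*·D) = 70.19/(1.4459 × 0.696) = 69.747355 rev/s
rpm = 60·n = 4184.841323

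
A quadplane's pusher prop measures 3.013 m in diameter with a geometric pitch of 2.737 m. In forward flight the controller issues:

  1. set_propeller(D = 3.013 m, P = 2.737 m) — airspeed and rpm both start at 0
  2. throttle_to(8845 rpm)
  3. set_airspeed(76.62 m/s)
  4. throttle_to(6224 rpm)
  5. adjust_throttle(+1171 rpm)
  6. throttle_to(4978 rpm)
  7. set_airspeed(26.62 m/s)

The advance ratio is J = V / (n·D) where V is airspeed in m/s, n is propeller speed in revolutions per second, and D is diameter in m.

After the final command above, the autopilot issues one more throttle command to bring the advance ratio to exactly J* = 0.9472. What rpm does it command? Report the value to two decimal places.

rpm = 559.65

set_propeller: D = 3.013 m, P = 2.737 m (p = P/D = 0.908397); state ← (V=0, rpm=0)
throttle_to(8845): rpm ← 8845
set_airspeed(76.62): V ← 76.62 m/s
throttle_to(6224): rpm ← 6224
adjust_throttle(+1171): rpm ← 6224 +1171 = 7395
throttle_to(4978): rpm ← 4978
set_airspeed(26.62): V ← 26.62 m/s
final state: V = 26.62 m/s, rpm = 4978 → n = rpm/60 = 82.966667 rev/s
target J* = 0.9472; solve J* = V/(n·D) for n: n = V/(J*·D) = 26.62/(0.9472 × 3.013) = 9.327542 rev/s
rpm = 60·n = 559.652542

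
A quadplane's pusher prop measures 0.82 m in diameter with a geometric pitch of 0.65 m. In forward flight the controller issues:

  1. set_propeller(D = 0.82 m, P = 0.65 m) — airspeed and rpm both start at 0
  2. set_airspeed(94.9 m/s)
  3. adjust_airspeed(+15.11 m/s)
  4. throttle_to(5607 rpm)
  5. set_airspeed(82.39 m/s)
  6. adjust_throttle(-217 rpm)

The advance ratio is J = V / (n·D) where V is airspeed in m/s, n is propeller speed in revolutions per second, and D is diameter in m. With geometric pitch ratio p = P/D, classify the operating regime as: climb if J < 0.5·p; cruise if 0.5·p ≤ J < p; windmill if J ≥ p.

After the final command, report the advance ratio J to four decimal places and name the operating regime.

J = 1.1185, regime = windmill

set_propeller: D = 0.82 m, P = 0.65 m (p = P/D = 0.792683); state ← (V=0, rpm=0)
set_airspeed(94.9): V ← 94.9 m/s
adjust_airspeed(+15.11): V ← 94.9 +15.11 = 110.01 m/s
throttle_to(5607): rpm ← 5607
set_airspeed(82.39): V ← 82.39 m/s
adjust_throttle(-217): rpm ← 5607 -217 = 5390
final state: V = 82.39 m/s, rpm = 5390 → n = rpm/60 = 89.833333 rev/s
J = V / (n·D) = 82.39 / (89.833333 × 0.82) = 1.118467
regime bands: climb J<0.3963 | cruise [0.3963, 0.7927) | windmill J≥0.7927
J = 1.1185 → windmill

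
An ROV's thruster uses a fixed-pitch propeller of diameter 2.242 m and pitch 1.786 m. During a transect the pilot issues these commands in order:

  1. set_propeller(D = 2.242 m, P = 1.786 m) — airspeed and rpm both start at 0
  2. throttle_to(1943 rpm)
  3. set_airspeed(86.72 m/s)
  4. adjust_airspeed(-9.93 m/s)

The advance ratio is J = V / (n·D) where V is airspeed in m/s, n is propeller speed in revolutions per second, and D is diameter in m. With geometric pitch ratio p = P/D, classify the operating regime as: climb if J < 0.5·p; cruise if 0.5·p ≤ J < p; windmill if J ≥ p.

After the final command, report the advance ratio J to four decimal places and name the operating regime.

J = 1.0577, regime = windmill

set_propeller: D = 2.242 m, P = 1.786 m (p = P/D = 0.796610); state ← (V=0, rpm=0)
throttle_to(1943): rpm ← 1943
set_airspeed(86.72): V ← 86.72 m/s
adjust_airspeed(-9.93): V ← 86.72 -9.93 = 76.79 m/s
final state: V = 76.79 m/s, rpm = 1943 → n = rpm/60 = 32.383333 rev/s
J = V / (n·D) = 76.79 / (32.383333 × 2.242) = 1.057663
regime bands: climb J<0.3983 | cruise [0.3983, 0.7966) | windmill J≥0.7966
J = 1.0577 → windmill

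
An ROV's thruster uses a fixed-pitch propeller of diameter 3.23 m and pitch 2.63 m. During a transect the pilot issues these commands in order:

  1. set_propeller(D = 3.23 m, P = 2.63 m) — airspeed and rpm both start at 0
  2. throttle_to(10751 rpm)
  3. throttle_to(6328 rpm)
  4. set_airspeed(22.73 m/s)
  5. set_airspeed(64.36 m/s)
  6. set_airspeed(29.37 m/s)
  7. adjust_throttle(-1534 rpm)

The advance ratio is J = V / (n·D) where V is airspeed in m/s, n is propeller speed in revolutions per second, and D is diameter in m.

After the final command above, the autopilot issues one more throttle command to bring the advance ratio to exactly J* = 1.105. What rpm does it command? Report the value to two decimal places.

rpm = 493.73

set_propeller: D = 3.23 m, P = 2.63 m (p = P/D = 0.814241); state ← (V=0, rpm=0)
throttle_to(10751): rpm ← 10751
throttle_to(6328): rpm ← 6328
set_airspeed(22.73): V ← 22.73 m/s
set_airspeed(64.36): V ← 64.36 m/s
set_airspeed(29.37): V ← 29.37 m/s
adjust_throttle(-1534): rpm ← 6328 -1534 = 4794
final state: V = 29.37 m/s, rpm = 4794 → n = rpm/60 = 79.900000 rev/s
target J* = 1.105; solve J* = V/(n·D) for n: n = V/(J*·D) = 29.37/(1.105 × 3.23) = 8.228850 rev/s
rpm = 60·n = 493.731000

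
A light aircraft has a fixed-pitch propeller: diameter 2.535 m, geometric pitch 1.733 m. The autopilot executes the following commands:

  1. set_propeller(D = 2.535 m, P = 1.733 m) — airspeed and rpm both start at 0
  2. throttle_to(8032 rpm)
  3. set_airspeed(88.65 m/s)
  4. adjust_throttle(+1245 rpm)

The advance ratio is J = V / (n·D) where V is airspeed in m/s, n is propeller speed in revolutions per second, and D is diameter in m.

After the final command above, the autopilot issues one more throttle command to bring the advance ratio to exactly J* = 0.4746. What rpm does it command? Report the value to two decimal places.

set_propeller: D = 2.535 m, P = 1.733 m (p = P/D = 0.683629); state ← (V=0, rpm=0)
throttle_to(8032): rpm ← 8032
set_airspeed(88.65): V ← 88.65 m/s
adjust_throttle(+1245): rpm ← 8032 +1245 = 9277
final state: V = 88.65 m/s, rpm = 9277 → n = rpm/60 = 154.616667 rev/s
target J* = 0.4746; solve J* = V/(n·D) for n: n = V/(J*·D) = 88.65/(0.4746 × 2.535) = 73.683974 rev/s
rpm = 60·n = 4421.038458

rpm = 4421.04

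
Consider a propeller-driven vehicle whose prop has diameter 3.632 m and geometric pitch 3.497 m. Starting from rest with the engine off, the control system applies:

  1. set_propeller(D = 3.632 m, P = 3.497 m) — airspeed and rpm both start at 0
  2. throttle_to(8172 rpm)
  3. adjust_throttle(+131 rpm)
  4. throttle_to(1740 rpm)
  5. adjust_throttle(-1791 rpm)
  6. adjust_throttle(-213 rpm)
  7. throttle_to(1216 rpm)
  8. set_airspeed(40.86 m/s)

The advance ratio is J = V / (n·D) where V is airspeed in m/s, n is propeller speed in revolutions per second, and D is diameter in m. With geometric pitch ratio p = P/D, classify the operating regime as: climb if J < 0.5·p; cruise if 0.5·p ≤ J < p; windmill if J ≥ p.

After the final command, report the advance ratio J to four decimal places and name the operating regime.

set_propeller: D = 3.632 m, P = 3.497 m (p = P/D = 0.962830); state ← (V=0, rpm=0)
throttle_to(8172): rpm ← 8172
adjust_throttle(+131): rpm ← 8172 +131 = 8303
throttle_to(1740): rpm ← 1740
adjust_throttle(-1791): rpm ← 1740 -1791 = -51
adjust_throttle(-213): rpm ← -51 -213 = -264
throttle_to(1216): rpm ← 1216
set_airspeed(40.86): V ← 40.86 m/s
final state: V = 40.86 m/s, rpm = 1216 → n = rpm/60 = 20.266667 rev/s
J = V / (n·D) = 40.86 / (20.266667 × 3.632) = 0.555099
regime bands: climb J<0.4814 | cruise [0.4814, 0.9628) | windmill J≥0.9628
J = 0.5551 → cruise

J = 0.5551, regime = cruise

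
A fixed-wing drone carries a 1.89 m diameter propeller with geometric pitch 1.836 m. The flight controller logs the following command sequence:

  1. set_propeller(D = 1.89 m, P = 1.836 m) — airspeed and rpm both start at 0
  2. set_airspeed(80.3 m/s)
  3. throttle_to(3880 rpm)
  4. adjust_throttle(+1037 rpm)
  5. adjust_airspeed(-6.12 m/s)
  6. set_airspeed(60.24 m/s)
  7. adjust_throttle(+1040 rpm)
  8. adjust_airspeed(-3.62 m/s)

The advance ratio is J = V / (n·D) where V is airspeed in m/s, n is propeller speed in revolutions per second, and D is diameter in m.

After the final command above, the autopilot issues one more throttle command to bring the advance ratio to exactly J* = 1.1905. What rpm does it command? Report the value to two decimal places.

rpm = 1509.84

set_propeller: D = 1.89 m, P = 1.836 m (p = P/D = 0.971429); state ← (V=0, rpm=0)
set_airspeed(80.3): V ← 80.3 m/s
throttle_to(3880): rpm ← 3880
adjust_throttle(+1037): rpm ← 3880 +1037 = 4917
adjust_airspeed(-6.12): V ← 80.3 -6.12 = 74.18 m/s
set_airspeed(60.24): V ← 60.24 m/s
adjust_throttle(+1040): rpm ← 4917 +1040 = 5957
adjust_airspeed(-3.62): V ← 60.24 -3.62 = 56.62 m/s
final state: V = 56.62 m/s, rpm = 5957 → n = rpm/60 = 99.283333 rev/s
target J* = 1.1905; solve J* = V/(n·D) for n: n = V/(J*·D) = 56.62/(1.1905 × 1.89) = 25.163941 rev/s
rpm = 60·n = 1509.836470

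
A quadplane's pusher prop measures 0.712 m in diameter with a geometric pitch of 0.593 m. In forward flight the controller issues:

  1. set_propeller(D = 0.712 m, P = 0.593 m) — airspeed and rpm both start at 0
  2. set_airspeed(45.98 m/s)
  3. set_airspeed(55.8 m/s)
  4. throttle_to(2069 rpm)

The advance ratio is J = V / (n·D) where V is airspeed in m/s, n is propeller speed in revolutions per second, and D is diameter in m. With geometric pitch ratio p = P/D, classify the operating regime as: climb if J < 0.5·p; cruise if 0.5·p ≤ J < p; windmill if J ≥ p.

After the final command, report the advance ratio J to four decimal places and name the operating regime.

J = 2.2727, regime = windmill

set_propeller: D = 0.712 m, P = 0.593 m (p = P/D = 0.832865); state ← (V=0, rpm=0)
set_airspeed(45.98): V ← 45.98 m/s
set_airspeed(55.8): V ← 55.8 m/s
throttle_to(2069): rpm ← 2069
final state: V = 55.8 m/s, rpm = 2069 → n = rpm/60 = 34.483333 rev/s
J = V / (n·D) = 55.8 / (34.483333 × 0.712) = 2.272715
regime bands: climb J<0.4164 | cruise [0.4164, 0.8329) | windmill J≥0.8329
J = 2.2727 → windmill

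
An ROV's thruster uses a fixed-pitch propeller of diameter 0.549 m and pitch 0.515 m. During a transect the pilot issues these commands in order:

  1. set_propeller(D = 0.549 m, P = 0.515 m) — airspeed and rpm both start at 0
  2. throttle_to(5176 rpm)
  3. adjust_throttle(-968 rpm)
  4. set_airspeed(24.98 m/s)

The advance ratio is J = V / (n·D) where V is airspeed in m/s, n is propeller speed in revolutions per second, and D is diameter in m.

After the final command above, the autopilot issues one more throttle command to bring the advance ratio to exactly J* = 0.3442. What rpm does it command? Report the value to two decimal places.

rpm = 7931.59

set_propeller: D = 0.549 m, P = 0.515 m (p = P/D = 0.938069); state ← (V=0, rpm=0)
throttle_to(5176): rpm ← 5176
adjust_throttle(-968): rpm ← 5176 -968 = 4208
set_airspeed(24.98): V ← 24.98 m/s
final state: V = 24.98 m/s, rpm = 4208 → n = rpm/60 = 70.133333 rev/s
target J* = 0.3442; solve J* = V/(n·D) for n: n = V/(J*·D) = 24.98/(0.3442 × 0.549) = 132.193233 rev/s
rpm = 60·n = 7931.593971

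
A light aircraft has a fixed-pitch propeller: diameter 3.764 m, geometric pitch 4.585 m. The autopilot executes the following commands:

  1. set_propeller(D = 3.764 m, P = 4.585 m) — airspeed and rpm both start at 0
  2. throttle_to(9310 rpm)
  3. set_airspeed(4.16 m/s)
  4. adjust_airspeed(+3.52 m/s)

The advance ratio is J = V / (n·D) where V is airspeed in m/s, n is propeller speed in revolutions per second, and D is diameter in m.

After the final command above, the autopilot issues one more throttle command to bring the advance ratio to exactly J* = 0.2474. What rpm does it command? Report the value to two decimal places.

rpm = 494.84

set_propeller: D = 3.764 m, P = 4.585 m (p = P/D = 1.218119); state ← (V=0, rpm=0)
throttle_to(9310): rpm ← 9310
set_airspeed(4.16): V ← 4.16 m/s
adjust_airspeed(+3.52): V ← 4.16 +3.52 = 7.68 m/s
final state: V = 7.68 m/s, rpm = 9310 → n = rpm/60 = 155.166667 rev/s
target J* = 0.2474; solve J* = V/(n·D) for n: n = V/(J*·D) = 7.68/(0.2474 × 3.764) = 8.247302 rev/s
rpm = 60·n = 494.838134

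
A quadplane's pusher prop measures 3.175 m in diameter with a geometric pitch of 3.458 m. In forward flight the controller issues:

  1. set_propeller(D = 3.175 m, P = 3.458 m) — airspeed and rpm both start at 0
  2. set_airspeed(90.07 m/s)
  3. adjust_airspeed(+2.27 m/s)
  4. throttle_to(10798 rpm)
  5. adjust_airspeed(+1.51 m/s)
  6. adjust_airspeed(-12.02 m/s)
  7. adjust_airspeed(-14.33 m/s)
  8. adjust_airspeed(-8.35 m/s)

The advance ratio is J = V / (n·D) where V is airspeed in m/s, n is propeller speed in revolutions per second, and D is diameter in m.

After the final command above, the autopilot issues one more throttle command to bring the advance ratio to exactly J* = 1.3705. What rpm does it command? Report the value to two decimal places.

set_propeller: D = 3.175 m, P = 3.458 m (p = P/D = 1.089134); state ← (V=0, rpm=0)
set_airspeed(90.07): V ← 90.07 m/s
adjust_airspeed(+2.27): V ← 90.07 +2.27 = 92.34 m/s
throttle_to(10798): rpm ← 10798
adjust_airspeed(+1.51): V ← 92.34 +1.51 = 93.85 m/s
adjust_airspeed(-12.02): V ← 93.85 -12.02 = 81.83 m/s
adjust_airspeed(-14.33): V ← 81.83 -14.33 = 67.5 m/s
adjust_airspeed(-8.35): V ← 67.5 -8.35 = 59.15 m/s
final state: V = 59.15 m/s, rpm = 10798 → n = rpm/60 = 179.966667 rev/s
target J* = 1.3705; solve J* = V/(n·D) for n: n = V/(J*·D) = 59.15/(1.3705 × 3.175) = 13.593522 rev/s
rpm = 60·n = 815.611292

rpm = 815.61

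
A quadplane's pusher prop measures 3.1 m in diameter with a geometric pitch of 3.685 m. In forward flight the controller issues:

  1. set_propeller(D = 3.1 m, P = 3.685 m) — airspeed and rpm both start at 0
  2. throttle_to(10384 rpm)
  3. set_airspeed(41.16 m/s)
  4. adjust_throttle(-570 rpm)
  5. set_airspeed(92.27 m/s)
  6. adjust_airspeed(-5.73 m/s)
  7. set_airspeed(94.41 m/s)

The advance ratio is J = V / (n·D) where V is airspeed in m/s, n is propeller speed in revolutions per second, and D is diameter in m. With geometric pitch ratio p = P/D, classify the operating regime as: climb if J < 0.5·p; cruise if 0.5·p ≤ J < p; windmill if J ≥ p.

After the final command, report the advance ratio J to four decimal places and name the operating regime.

set_propeller: D = 3.1 m, P = 3.685 m (p = P/D = 1.188710); state ← (V=0, rpm=0)
throttle_to(10384): rpm ← 10384
set_airspeed(41.16): V ← 41.16 m/s
adjust_throttle(-570): rpm ← 10384 -570 = 9814
set_airspeed(92.27): V ← 92.27 m/s
adjust_airspeed(-5.73): V ← 92.27 -5.73 = 86.54 m/s
set_airspeed(94.41): V ← 94.41 m/s
final state: V = 94.41 m/s, rpm = 9814 → n = rpm/60 = 163.566667 rev/s
J = V / (n·D) = 94.41 / (163.566667 × 3.1) = 0.186192
regime bands: climb J<0.5944 | cruise [0.5944, 1.1887) | windmill J≥1.1887
J = 0.1862 → climb

J = 0.1862, regime = climb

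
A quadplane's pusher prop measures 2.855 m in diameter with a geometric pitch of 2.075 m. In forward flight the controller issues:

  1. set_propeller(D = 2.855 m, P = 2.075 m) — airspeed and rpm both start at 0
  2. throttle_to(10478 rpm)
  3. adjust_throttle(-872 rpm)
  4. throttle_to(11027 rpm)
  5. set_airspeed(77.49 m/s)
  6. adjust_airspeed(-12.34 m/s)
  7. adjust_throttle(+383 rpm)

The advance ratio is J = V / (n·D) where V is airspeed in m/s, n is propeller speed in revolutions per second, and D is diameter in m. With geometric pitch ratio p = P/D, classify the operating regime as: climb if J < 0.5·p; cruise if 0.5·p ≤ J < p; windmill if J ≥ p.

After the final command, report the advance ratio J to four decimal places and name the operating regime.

J = 0.1200, regime = climb

set_propeller: D = 2.855 m, P = 2.075 m (p = P/D = 0.726795); state ← (V=0, rpm=0)
throttle_to(10478): rpm ← 10478
adjust_throttle(-872): rpm ← 10478 -872 = 9606
throttle_to(11027): rpm ← 11027
set_airspeed(77.49): V ← 77.49 m/s
adjust_airspeed(-12.34): V ← 77.49 -12.34 = 65.15 m/s
adjust_throttle(+383): rpm ← 11027 +383 = 11410
final state: V = 65.15 m/s, rpm = 11410 → n = rpm/60 = 190.166667 rev/s
J = V / (n·D) = 65.15 / (190.166667 × 2.855) = 0.119998
regime bands: climb J<0.3634 | cruise [0.3634, 0.7268) | windmill J≥0.7268
J = 0.1200 → climb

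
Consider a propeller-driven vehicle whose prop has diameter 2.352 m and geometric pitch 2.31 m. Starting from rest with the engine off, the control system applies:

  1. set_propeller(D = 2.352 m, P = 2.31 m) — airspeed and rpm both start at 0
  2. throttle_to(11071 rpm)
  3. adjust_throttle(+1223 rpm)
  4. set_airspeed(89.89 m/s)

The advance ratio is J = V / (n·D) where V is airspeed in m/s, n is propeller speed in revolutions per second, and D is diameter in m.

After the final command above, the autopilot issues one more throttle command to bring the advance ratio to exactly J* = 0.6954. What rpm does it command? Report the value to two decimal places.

set_propeller: D = 2.352 m, P = 2.31 m (p = P/D = 0.982143); state ← (V=0, rpm=0)
throttle_to(11071): rpm ← 11071
adjust_throttle(+1223): rpm ← 11071 +1223 = 12294
set_airspeed(89.89): V ← 89.89 m/s
final state: V = 89.89 m/s, rpm = 12294 → n = rpm/60 = 204.900000 rev/s
target J* = 0.6954; solve J* = V/(n·D) for n: n = V/(J*·D) = 89.89/(0.6954 × 2.352) = 54.959070 rev/s
rpm = 60·n = 3297.544212

rpm = 3297.54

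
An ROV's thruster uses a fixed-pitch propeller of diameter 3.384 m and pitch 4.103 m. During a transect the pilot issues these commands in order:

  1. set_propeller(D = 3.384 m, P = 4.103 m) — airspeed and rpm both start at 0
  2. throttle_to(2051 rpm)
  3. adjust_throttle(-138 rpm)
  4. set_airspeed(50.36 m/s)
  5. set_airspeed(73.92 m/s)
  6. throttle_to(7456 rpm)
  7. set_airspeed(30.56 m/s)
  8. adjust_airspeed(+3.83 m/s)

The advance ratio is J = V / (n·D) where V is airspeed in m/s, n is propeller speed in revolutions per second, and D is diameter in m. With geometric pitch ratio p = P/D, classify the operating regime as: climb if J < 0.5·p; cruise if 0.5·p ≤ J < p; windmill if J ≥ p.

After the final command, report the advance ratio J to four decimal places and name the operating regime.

J = 0.0818, regime = climb

set_propeller: D = 3.384 m, P = 4.103 m (p = P/D = 1.212470); state ← (V=0, rpm=0)
throttle_to(2051): rpm ← 2051
adjust_throttle(-138): rpm ← 2051 -138 = 1913
set_airspeed(50.36): V ← 50.36 m/s
set_airspeed(73.92): V ← 73.92 m/s
throttle_to(7456): rpm ← 7456
set_airspeed(30.56): V ← 30.56 m/s
adjust_airspeed(+3.83): V ← 30.56 +3.83 = 34.39 m/s
final state: V = 34.39 m/s, rpm = 7456 → n = rpm/60 = 124.266667 rev/s
J = V / (n·D) = 34.39 / (124.266667 × 3.384) = 0.081780
regime bands: climb J<0.6062 | cruise [0.6062, 1.2125) | windmill J≥1.2125
J = 0.0818 → climb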